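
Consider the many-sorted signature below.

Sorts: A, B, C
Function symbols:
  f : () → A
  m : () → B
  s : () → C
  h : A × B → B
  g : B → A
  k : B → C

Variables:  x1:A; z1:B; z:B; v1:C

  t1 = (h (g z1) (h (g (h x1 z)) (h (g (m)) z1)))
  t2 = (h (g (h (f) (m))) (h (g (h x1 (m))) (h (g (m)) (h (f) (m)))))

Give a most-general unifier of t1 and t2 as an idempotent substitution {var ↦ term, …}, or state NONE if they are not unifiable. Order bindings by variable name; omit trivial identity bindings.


{z ↦ (m), z1 ↦ (h (f) (m))}


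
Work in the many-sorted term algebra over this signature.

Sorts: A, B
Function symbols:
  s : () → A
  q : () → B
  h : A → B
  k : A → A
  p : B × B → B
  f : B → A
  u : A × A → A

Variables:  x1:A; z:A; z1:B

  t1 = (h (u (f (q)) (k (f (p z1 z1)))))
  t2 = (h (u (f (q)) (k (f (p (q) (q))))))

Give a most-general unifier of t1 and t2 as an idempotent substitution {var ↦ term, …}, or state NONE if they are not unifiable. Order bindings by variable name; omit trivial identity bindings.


{z1 ↦ (q)}


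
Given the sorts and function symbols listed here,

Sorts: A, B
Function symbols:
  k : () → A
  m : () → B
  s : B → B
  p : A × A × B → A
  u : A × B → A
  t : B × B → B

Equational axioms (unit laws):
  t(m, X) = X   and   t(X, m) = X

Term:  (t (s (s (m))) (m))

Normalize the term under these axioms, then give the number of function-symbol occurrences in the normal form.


1. (t (s (s (m))) (m))  →  (s (s (m)))
normal form: (s (s (m)))

size = 3


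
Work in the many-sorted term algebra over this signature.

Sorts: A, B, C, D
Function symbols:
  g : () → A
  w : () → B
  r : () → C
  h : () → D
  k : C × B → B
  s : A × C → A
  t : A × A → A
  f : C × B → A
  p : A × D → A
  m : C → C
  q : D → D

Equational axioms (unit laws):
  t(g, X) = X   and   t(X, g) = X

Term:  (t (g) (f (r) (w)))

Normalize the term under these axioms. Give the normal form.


normal form = (f (r) (w))

1. (t (g) (f (r) (w)))  →  (f (r) (w))


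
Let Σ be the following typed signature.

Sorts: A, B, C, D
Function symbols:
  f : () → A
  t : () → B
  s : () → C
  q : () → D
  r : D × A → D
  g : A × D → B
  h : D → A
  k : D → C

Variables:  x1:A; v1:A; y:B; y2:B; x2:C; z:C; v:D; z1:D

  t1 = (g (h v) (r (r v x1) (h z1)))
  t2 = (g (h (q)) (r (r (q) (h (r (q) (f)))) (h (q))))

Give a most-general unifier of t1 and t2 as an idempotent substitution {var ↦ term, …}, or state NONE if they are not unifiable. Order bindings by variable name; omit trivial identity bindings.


{v ↦ (q), x1 ↦ (h (r (q) (f))), z1 ↦ (q)}


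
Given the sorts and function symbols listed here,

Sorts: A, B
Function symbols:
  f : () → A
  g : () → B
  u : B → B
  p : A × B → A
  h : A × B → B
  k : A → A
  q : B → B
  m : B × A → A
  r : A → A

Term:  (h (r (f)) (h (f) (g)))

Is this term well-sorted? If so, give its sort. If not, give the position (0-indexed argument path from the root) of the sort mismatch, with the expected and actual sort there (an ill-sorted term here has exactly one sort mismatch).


well-sorted; sort = B

    (f) : A
  (r (f)) : A
    (f) : A
    (g) : B
  (h (f) (g)) : B
(h (r (f)) (h (f) (g))) : B


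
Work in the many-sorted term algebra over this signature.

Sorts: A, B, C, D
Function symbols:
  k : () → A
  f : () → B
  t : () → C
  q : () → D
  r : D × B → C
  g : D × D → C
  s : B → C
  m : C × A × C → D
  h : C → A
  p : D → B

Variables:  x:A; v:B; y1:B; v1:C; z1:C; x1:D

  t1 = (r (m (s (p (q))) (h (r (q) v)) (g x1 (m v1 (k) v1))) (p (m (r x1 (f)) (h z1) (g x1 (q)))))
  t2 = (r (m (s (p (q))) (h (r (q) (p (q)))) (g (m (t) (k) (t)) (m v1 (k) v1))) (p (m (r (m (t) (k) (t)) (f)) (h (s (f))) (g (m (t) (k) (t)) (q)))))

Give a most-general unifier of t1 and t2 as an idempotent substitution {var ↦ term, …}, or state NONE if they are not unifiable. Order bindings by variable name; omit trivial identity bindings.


{v ↦ (p (q)), x1 ↦ (m (t) (k) (t)), z1 ↦ (s (f))}


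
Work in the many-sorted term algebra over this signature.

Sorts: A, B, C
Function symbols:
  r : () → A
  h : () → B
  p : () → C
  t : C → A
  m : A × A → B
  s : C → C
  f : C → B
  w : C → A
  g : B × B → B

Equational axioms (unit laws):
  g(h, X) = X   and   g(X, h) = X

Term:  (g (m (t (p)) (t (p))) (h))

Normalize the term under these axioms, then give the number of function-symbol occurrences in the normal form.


1. (g (m (t (p)) (t (p))) (h))  →  (m (t (p)) (t (p)))
normal form: (m (t (p)) (t (p)))

size = 5


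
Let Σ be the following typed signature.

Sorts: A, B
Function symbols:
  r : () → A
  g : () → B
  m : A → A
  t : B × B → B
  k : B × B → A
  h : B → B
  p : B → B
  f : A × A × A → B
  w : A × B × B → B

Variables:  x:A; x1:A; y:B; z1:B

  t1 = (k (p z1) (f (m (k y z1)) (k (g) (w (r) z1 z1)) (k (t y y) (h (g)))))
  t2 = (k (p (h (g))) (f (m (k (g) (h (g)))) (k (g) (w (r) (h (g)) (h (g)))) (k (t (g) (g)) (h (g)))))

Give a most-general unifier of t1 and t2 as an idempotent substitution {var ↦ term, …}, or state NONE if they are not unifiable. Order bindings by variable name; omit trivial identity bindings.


{y ↦ (g), z1 ↦ (h (g))}


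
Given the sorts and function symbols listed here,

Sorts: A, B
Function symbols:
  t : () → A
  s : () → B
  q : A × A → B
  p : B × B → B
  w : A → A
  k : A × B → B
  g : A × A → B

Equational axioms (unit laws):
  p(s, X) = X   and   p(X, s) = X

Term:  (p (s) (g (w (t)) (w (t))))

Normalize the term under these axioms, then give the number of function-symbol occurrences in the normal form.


1. (p (s) (g (w (t)) (w (t))))  →  (g (w (t)) (w (t)))
normal form: (g (w (t)) (w (t)))

size = 5


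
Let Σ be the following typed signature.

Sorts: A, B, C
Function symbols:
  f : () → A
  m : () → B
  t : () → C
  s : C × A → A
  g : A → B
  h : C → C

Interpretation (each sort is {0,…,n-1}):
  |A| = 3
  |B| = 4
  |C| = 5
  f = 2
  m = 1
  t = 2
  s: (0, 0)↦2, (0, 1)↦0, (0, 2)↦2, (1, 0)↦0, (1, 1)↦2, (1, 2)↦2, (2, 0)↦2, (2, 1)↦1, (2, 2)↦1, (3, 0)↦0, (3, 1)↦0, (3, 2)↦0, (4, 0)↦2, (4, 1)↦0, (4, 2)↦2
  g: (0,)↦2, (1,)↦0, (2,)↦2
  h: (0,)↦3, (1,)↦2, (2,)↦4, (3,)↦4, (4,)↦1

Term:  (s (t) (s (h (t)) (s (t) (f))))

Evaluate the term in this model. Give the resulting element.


  t = 2
  t = 2
  (h (t)) = h(2,) = 4
  t = 2
  f = 2
  (s (t) (f)) = s(2, 2) = 1
  (s (h (t)) (s (t) (f))) = s(4, 1) = 0
  (s (t) (s (h (t)) (s (t) (f)))) = s(2, 0) = 2

value = 2


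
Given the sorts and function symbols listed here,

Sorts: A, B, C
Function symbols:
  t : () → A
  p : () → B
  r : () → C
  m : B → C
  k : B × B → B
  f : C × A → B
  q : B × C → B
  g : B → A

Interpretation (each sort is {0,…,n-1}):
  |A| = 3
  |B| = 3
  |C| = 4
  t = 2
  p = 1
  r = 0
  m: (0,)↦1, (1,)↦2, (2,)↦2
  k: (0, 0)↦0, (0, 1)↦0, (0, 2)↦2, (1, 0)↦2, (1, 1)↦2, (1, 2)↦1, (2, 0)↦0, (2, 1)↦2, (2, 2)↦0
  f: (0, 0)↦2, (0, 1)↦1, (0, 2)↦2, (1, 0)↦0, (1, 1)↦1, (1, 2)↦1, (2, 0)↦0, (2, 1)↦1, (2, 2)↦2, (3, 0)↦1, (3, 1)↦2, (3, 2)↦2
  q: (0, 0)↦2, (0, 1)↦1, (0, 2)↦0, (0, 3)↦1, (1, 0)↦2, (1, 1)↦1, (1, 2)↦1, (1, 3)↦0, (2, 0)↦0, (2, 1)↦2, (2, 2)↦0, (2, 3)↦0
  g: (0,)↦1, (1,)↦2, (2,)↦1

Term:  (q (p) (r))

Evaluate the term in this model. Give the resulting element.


  p = 1
  r = 0
  (q (p) (r)) = q(1, 0) = 2

value = 2


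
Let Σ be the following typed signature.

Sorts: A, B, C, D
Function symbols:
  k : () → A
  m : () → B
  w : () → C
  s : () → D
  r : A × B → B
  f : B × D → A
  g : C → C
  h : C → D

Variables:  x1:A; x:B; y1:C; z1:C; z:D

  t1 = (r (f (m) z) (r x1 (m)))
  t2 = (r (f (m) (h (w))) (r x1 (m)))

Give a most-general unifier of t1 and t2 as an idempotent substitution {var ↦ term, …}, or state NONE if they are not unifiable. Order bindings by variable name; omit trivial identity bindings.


{z ↦ (h (w))}


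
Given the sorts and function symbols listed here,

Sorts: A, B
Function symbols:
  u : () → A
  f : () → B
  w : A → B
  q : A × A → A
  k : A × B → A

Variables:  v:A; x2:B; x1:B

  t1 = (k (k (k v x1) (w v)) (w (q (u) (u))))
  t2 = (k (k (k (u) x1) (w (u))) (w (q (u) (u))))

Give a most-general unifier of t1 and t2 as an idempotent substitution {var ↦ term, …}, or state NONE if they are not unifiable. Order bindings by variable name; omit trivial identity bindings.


{v ↦ (u)}


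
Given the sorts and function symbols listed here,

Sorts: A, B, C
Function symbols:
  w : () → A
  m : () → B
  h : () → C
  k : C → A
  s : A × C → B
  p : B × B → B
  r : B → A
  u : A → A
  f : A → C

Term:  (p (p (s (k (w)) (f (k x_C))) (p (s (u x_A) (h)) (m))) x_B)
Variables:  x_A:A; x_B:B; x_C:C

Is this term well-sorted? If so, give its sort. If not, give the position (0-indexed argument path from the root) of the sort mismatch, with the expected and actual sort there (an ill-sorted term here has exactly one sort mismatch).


ill-sorted at position [0, 0, 0, 0]: expected C, got A

        (w) : A
      (k (w)) : ✗ arg 0 at [0, 0, 0, 0] has sort A, expected C
          x_C : C
        (k x_C) : A
      (f (k x_C)) : C
          x_A : A
        (u x_A) : A
        (h) : C
      (s (u x_A) (h)) : B
      (m) : B
    (p (s (u x_A) (h)) (m)) : B
  x_B : B


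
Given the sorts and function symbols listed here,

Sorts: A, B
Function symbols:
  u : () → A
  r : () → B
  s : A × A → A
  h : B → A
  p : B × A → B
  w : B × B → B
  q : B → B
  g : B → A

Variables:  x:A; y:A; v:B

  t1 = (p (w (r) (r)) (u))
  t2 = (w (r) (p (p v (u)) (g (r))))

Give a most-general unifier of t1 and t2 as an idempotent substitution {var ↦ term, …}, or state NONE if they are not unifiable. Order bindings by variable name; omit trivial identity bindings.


head clash or occurs-check failure — not unifiable

NONE (not unifiable)


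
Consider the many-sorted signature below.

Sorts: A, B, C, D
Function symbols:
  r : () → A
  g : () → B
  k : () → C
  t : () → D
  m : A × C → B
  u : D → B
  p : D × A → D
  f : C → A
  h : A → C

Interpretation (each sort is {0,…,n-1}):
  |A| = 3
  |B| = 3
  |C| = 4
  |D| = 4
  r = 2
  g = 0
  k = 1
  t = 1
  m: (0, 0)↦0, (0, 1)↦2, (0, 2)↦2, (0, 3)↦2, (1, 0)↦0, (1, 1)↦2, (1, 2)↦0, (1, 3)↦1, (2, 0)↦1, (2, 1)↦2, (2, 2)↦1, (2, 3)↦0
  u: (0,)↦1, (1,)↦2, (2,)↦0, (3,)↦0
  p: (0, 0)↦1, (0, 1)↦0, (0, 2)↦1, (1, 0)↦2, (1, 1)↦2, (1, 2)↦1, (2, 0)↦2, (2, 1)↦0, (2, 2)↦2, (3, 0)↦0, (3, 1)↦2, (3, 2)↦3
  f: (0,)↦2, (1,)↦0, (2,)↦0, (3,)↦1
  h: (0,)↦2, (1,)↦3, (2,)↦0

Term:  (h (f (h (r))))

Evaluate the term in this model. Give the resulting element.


value = 0

  r = 2
  (h (r)) = h(2,) = 0
  (f (h (r))) = f(0,) = 2
  (h (f (h (r)))) = h(2,) = 0


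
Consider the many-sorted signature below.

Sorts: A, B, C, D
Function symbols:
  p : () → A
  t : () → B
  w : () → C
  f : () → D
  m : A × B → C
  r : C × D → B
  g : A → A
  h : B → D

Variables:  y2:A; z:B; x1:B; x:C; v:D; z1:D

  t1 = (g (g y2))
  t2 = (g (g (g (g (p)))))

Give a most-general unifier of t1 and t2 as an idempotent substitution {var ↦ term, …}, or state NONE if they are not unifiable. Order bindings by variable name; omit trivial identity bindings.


{y2 ↦ (g (g (p)))}


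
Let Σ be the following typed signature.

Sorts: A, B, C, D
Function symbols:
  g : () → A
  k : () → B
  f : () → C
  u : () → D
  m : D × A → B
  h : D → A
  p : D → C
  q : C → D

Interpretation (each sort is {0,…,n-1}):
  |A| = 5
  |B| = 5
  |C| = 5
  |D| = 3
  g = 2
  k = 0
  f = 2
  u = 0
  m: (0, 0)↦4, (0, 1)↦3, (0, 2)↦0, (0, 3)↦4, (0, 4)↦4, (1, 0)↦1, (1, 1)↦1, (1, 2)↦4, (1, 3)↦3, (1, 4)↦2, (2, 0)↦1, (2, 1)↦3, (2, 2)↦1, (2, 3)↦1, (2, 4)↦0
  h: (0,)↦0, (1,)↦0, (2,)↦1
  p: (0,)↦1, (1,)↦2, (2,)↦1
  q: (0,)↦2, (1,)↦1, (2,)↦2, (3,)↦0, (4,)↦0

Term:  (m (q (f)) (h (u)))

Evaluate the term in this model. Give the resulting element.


  f = 2
  (q (f)) = q(2,) = 2
  u = 0
  (h (u)) = h(0,) = 0
  (m (q (f)) (h (u))) = m(2, 0) = 1

value = 1


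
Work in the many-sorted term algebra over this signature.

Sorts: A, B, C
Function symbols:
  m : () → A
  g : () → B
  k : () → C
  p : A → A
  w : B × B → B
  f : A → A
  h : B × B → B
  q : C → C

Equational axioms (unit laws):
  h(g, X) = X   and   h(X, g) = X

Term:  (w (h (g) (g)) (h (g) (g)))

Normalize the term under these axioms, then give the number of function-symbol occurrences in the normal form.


size = 3

1. (w (h (g) (g)) (h (g) (g)))  →  (w (g) (h (g) (g)))
2. (w (g) (h (g) (g)))  →  (w (g) (g))
normal form: (w (g) (g))


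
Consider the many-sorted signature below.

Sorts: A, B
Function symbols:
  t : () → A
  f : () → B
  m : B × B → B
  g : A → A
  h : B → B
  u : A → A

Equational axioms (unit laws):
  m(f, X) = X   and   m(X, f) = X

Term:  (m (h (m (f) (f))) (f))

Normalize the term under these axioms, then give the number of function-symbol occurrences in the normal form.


1. (m (h (m (f) (f))) (f))  →  (h (m (f) (f)))
2. (h (m (f) (f)))  →  (h (f))
normal form: (h (f))

size = 2


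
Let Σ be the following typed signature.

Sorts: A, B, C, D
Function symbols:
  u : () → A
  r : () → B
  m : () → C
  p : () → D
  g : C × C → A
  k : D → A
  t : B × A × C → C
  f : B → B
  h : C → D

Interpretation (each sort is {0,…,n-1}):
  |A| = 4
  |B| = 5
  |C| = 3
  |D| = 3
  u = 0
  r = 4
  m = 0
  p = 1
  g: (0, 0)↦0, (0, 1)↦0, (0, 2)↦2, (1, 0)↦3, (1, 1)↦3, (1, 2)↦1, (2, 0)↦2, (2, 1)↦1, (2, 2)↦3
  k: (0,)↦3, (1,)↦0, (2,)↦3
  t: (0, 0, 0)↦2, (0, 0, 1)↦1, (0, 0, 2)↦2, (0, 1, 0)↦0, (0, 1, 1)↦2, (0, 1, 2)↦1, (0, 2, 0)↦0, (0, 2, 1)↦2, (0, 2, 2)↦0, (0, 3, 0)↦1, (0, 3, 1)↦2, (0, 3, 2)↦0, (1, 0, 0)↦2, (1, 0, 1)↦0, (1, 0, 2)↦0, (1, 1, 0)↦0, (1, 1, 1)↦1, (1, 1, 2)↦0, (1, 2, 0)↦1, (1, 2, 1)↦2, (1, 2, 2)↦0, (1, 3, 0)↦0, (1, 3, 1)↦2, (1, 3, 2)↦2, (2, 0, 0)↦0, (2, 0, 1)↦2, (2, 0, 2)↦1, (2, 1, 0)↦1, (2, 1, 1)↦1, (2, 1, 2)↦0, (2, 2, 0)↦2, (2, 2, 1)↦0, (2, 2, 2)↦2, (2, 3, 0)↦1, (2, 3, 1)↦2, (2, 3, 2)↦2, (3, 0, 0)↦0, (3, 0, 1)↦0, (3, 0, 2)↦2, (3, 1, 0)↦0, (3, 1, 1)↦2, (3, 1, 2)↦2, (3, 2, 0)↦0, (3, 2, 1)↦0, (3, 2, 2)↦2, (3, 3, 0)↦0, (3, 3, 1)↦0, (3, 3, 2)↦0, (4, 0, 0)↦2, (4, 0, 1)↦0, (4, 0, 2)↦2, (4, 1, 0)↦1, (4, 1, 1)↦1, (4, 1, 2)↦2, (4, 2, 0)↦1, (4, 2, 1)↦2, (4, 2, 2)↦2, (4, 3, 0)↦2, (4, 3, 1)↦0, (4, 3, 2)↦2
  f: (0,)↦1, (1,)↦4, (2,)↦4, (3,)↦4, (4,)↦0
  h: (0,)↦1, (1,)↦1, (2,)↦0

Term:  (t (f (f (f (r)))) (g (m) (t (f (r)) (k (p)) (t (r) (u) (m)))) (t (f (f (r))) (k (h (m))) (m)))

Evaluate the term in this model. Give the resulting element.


value = 2

  r = 4
  (f (r)) = f(4,) = 0
  (f (f (r))) = f(0,) = 1
  (f (f (f (r)))) = f(1,) = 4
  m = 0
  r = 4
  (f (r)) = f(4,) = 0
  p = 1
  (k (p)) = k(1,) = 0
  r = 4
  u = 0
  m = 0
  (t (r) (u) (m)) = t(4, 0, 0) = 2
  (t (f (r)) (k (p)) (t (r) (u) (m))) = t(0, 0, 2) = 2
  (g (m) (t (f (r)) (k (p)) (t (r) (u) (m)))) = g(0, 2) = 2
  r = 4
  (f (r)) = f(4,) = 0
  (f (f (r))) = f(0,) = 1
  m = 0
  (h (m)) = h(0,) = 1
  (k (h (m))) = k(1,) = 0
  m = 0
  (t (f (f (r))) (k (h (m))) (m)) = t(1, 0, 0) = 2
  (t (f (f (f (r)))) (g (m) (t (f (r)) (k (p)) (t (r) (u) (m)))) (t (f (f (r))) (k (h (m))) (m))) = t(4, 2, 2) = 2


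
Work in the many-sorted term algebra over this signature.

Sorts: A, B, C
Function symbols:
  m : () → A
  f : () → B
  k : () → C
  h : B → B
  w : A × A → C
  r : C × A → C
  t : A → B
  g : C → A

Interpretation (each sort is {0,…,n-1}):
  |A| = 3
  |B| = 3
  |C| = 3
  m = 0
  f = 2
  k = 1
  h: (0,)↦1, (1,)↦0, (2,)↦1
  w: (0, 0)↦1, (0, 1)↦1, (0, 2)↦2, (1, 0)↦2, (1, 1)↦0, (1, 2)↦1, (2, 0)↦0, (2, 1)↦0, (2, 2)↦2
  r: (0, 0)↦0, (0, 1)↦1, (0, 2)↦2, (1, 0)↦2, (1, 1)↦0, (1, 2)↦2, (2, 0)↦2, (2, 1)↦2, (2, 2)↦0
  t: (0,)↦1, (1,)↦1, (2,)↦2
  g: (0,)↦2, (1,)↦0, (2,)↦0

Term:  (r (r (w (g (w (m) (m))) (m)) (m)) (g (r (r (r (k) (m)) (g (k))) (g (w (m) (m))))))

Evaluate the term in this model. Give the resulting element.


  m = 0
  m = 0
  (w (m) (m)) = w(0, 0) = 1
  (g (w (m) (m))) = g(1,) = 0
  m = 0
  (w (g (w (m) (m))) (m)) = w(0, 0) = 1
  m = 0
  (r (w (g (w (m) (m))) (m)) (m)) = r(1, 0) = 2
  k = 1
  m = 0
  (r (k) (m)) = r(1, 0) = 2
  k = 1
  (g (k)) = g(1,) = 0
  (r (r (k) (m)) (g (k))) = r(2, 0) = 2
  m = 0
  m = 0
  (w (m) (m)) = w(0, 0) = 1
  (g (w (m) (m))) = g(1,) = 0
  (r (r (r (k) (m)) (g (k))) (g (w (m) (m)))) = r(2, 0) = 2
  (g (r (r (r (k) (m)) (g (k))) (g (w (m) (m))))) = g(2,) = 0
  (r (r (w (g (w (m) (m))) (m)) (m)) (g (r (r (r (k) (m)) (g (k))) (g (w (m) (m)))))) = r(2, 0) = 2

value = 2


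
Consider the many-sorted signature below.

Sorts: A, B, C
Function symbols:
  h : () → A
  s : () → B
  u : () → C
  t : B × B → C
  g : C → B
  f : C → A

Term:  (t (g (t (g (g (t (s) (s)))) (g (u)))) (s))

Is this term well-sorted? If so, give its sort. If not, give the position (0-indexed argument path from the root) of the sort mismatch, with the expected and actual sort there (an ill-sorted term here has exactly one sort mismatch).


            (s) : B
            (s) : B
          (t (s) (s)) : C
        (g (t (s) (s))) : B
      (g (g (t (s) (s)))) : ✗ arg 0 at [0, 0, 0, 0] has sort B, expected C
        (u) : C
      (g (u)) : B
  (s) : B

ill-sorted at position [0, 0, 0, 0]: expected C, got B


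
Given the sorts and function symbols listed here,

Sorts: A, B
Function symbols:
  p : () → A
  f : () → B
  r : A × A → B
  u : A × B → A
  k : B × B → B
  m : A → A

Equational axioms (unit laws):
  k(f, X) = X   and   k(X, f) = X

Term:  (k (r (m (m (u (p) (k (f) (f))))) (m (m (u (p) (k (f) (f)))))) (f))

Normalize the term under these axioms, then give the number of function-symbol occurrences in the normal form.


1. (k (r (m (m (u (p) (k (f) (f))))) (m (m (u (p) (k (f) (f)))))) (f))  →  (r (m (m (u (p) (k (f) (f))))) (m (m (u (p) (k (f) (f))))))
2. (r (m (m (u (p) (k (f) (f))))) (m (m (u (p) (k (f) (f))))))  →  (r (m (m (u (p) (f)))) (m (m (u (p) (k (f) (f))))))
3. (r (m (m (u (p) (f)))) (m (m (u (p) (k (f) (f))))))  →  (r (m (m (u (p) (f)))) (m (m (u (p) (f)))))
normal form: (r (m (m (u (p) (f)))) (m (m (u (p) (f)))))

size = 11


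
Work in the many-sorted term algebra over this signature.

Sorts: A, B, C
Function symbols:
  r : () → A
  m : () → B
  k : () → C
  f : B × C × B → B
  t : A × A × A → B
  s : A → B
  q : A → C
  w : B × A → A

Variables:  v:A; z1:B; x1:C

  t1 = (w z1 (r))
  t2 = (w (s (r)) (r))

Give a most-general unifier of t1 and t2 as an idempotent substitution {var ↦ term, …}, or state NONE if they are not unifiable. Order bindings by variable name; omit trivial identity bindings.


{z1 ↦ (s (r))}


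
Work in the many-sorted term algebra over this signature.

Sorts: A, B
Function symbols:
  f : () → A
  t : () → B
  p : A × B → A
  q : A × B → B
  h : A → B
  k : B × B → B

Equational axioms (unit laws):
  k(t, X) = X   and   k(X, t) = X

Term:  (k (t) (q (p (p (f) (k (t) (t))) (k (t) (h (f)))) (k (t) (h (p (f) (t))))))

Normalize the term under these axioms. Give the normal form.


normal form = (q (p (p (f) (t)) (h (f))) (h (p (f) (t))))

1. (k (t) (q (p (p (f) (k (t) (t))) (k (t) (h (f)))) (k (t) (h (p (f) (t))))))  →  (q (p (p (f) (k (t) (t))) (k (t) (h (f)))) (k (t) (h (p (f) (t)))))
2. (q (p (p (f) (k (t) (t))) (k (t) (h (f)))) (k (t) (h (p (f) (t)))))  →  (q (p (p (f) (t)) (k (t) (h (f)))) (k (t) (h (p (f) (t)))))
3. (q (p (p (f) (t)) (k (t) (h (f)))) (k (t) (h (p (f) (t)))))  →  (q (p (p (f) (t)) (h (f))) (k (t) (h (p (f) (t)))))
4. (q (p (p (f) (t)) (h (f))) (k (t) (h (p (f) (t)))))  →  (q (p (p (f) (t)) (h (f))) (h (p (f) (t))))


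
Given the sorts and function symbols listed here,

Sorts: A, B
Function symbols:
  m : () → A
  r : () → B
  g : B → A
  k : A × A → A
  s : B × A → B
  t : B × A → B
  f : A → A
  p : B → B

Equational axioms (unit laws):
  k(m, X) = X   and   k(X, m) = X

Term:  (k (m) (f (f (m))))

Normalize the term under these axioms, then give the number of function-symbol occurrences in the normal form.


1. (k (m) (f (f (m))))  →  (f (f (m)))
normal form: (f (f (m)))

size = 3


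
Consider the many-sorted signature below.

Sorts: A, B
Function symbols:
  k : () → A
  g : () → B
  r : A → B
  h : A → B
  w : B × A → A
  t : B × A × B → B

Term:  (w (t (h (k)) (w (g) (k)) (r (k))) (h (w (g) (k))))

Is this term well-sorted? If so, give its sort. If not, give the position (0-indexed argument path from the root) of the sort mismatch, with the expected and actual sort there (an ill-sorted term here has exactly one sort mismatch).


      (k) : A
    (h (k)) : B
      (g) : B
      (k) : A
    (w (g) (k)) : A
      (k) : A
    (r (k)) : B
  (t (h (k)) (w (g) (k)) (r (k))) : B
      (g) : B
      (k) : A
    (w (g) (k)) : A
  (h (w (g) (k))) : B
(w (t (h (k)) (w (g) (k)) (r (k))) (h (w (g) (k)))) : ✗ arg 1 at [1] has sort B, expected A

ill-sorted at position [1]: expected A, got B


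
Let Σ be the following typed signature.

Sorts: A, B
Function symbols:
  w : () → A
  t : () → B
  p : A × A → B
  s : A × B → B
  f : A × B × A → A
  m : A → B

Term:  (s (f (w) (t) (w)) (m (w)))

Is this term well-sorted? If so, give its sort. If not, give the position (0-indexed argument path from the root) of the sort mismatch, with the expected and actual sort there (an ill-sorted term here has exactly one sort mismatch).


well-sorted; sort = B

    (w) : A
    (t) : B
    (w) : A
  (f (w) (t) (w)) : A
    (w) : A
  (m (w)) : B
(s (f (w) (t) (w)) (m (w))) : B


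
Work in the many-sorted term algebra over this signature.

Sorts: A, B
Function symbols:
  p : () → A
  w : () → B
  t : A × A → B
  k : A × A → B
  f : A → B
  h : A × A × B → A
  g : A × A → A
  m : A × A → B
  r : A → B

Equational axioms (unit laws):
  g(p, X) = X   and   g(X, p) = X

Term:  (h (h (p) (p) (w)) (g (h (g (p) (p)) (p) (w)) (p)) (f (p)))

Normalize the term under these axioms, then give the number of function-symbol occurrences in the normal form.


size = 11

1. (h (h (p) (p) (w)) (g (h (g (p) (p)) (p) (w)) (p)) (f (p)))  →  (h (h (p) (p) (w)) (h (g (p) (p)) (p) (w)) (f (p)))
2. (h (h (p) (p) (w)) (h (g (p) (p)) (p) (w)) (f (p)))  →  (h (h (p) (p) (w)) (h (p) (p) (w)) (f (p)))
normal form: (h (h (p) (p) (w)) (h (p) (p) (w)) (f (p)))


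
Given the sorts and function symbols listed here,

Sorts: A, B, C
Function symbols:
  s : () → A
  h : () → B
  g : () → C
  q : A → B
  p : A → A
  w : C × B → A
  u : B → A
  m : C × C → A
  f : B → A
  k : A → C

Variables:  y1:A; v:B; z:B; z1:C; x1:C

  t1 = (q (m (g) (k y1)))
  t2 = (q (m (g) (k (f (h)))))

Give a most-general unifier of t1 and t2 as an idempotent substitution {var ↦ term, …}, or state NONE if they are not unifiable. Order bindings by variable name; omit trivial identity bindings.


{y1 ↦ (f (h))}


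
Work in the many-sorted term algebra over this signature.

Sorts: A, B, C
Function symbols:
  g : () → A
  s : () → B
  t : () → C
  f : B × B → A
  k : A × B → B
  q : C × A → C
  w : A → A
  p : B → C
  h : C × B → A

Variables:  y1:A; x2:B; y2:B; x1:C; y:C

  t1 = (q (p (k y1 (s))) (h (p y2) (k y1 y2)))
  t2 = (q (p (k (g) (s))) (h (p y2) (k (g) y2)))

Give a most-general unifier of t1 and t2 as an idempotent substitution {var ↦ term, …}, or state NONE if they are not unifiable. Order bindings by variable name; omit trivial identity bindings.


{y1 ↦ (g)}


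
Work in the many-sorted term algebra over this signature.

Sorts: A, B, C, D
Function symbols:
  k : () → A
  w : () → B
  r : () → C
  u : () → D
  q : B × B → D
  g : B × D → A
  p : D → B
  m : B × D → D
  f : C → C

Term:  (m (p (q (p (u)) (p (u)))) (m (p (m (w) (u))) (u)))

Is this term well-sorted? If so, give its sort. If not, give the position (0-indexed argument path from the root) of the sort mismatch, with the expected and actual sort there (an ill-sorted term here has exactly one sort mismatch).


        (u) : D
      (p (u)) : B
        (u) : D
      (p (u)) : B
    (q (p (u)) (p (u))) : D
  (p (q (p (u)) (p (u)))) : B
        (w) : B
        (u) : D
      (m (w) (u)) : D
    (p (m (w) (u))) : B
    (u) : D
  (m (p (m (w) (u))) (u)) : D
(m (p (q (p (u)) (p (u)))) (m (p (m (w) (u))) (u))) : D

well-sorted; sort = D


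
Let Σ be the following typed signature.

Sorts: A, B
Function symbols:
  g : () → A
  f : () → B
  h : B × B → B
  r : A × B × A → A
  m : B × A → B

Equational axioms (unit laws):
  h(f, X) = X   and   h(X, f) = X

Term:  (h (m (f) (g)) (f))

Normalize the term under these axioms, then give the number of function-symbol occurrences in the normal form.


1. (h (m (f) (g)) (f))  →  (m (f) (g))
normal form: (m (f) (g))

size = 3


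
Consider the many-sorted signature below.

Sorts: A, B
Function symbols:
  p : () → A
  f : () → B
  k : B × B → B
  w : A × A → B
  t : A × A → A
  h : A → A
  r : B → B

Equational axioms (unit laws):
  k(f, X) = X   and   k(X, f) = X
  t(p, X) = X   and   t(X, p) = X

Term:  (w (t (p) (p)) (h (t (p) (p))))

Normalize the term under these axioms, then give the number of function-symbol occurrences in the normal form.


size = 4

1. (w (t (p) (p)) (h (t (p) (p))))  →  (w (p) (h (t (p) (p))))
2. (w (p) (h (t (p) (p))))  →  (w (p) (h (p)))
normal form: (w (p) (h (p)))


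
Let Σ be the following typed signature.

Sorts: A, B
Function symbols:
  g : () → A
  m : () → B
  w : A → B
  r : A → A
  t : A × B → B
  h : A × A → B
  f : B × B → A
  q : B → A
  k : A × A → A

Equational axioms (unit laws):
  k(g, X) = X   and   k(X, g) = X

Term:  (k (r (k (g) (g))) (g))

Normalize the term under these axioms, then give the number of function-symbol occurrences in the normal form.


1. (k (r (k (g) (g))) (g))  →  (r (k (g) (g)))
2. (r (k (g) (g)))  →  (r (g))
normal form: (r (g))

size = 2


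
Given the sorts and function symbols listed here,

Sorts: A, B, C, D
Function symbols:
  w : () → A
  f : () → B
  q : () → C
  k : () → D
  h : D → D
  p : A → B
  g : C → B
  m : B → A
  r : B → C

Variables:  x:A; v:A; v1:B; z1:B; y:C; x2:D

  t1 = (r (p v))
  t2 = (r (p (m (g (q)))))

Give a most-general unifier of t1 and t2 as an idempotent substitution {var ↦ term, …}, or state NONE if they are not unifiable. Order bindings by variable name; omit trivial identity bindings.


{v ↦ (m (g (q)))}


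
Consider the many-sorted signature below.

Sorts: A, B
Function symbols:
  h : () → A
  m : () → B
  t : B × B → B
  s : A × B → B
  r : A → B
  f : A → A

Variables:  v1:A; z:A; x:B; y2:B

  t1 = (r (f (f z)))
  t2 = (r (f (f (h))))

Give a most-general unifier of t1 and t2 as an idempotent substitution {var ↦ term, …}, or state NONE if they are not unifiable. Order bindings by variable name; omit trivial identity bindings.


{z ↦ (h)}


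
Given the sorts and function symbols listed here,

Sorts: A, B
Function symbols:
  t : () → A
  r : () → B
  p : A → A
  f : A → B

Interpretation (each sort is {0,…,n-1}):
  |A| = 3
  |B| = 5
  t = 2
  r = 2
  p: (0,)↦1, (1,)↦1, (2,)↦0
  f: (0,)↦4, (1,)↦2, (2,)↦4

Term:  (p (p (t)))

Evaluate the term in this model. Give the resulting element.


value = 1

  t = 2
  (p (t)) = p(2,) = 0
  (p (p (t))) = p(0,) = 1


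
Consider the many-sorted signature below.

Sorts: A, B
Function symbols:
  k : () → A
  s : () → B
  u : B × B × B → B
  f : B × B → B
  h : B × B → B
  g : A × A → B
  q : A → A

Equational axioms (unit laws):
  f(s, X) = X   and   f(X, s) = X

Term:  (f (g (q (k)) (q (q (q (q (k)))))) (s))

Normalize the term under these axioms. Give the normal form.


normal form = (g (q (k)) (q (q (q (q (k))))))

1. (f (g (q (k)) (q (q (q (q (k)))))) (s))  →  (g (q (k)) (q (q (q (q (k))))))


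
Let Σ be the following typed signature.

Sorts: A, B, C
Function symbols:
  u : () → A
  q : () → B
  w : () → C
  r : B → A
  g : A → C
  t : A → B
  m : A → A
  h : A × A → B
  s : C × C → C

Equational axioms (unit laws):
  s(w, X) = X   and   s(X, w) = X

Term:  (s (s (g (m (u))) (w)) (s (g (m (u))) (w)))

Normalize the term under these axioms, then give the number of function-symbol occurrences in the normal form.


1. (s (s (g (m (u))) (w)) (s (g (m (u))) (w)))  →  (s (g (m (u))) (s (g (m (u))) (w)))
2. (s (g (m (u))) (s (g (m (u))) (w)))  →  (s (g (m (u))) (g (m (u))))
normal form: (s (g (m (u))) (g (m (u))))

size = 7


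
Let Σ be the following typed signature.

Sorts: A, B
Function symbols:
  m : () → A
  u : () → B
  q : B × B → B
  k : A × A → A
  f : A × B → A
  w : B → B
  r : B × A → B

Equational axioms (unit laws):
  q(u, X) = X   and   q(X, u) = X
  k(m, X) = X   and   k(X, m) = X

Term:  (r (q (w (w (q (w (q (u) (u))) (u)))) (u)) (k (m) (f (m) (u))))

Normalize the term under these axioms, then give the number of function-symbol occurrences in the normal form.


1. (r (q (w (w (q (w (q (u) (u))) (u)))) (u)) (k (m) (f (m) (u))))  →  (r (w (w (q (w (q (u) (u))) (u)))) (k (m) (f (m) (u))))
2. (r (w (w (q (w (q (u) (u))) (u)))) (k (m) (f (m) (u))))  →  (r (w (w (w (q (u) (u))))) (k (m) (f (m) (u))))
3. (r (w (w (w (q (u) (u))))) (k (m) (f (m) (u))))  →  (r (w (w (w (u)))) (k (m) (f (m) (u))))
4. (r (w (w (w (u)))) (k (m) (f (m) (u))))  →  (r (w (w (w (u)))) (f (m) (u)))
normal form: (r (w (w (w (u)))) (f (m) (u)))

size = 8


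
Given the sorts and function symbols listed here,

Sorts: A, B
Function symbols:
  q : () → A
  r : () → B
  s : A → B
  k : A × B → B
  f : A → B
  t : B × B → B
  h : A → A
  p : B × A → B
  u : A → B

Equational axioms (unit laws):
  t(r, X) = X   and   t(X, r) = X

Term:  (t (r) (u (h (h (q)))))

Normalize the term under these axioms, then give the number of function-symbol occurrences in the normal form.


size = 4

1. (t (r) (u (h (h (q)))))  →  (u (h (h (q))))
normal form: (u (h (h (q))))


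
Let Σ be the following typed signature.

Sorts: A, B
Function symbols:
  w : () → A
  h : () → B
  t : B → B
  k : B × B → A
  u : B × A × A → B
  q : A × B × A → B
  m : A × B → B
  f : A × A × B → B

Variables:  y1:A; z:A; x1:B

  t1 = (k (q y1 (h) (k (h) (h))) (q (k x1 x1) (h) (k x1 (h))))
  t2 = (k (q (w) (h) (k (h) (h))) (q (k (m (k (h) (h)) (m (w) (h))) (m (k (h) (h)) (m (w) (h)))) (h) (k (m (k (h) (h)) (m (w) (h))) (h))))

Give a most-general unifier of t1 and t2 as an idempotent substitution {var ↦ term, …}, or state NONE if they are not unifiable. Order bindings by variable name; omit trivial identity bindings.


{x1 ↦ (m (k (h) (h)) (m (w) (h))), y1 ↦ (w)}


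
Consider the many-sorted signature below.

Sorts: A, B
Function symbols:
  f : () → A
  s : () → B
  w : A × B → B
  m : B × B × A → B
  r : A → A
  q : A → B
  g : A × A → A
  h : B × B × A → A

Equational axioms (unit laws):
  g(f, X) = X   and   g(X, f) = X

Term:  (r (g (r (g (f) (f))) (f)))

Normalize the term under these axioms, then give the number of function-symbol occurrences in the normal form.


size = 3

1. (r (g (r (g (f) (f))) (f)))  →  (r (r (g (f) (f))))
2. (r (r (g (f) (f))))  →  (r (r (f)))
normal form: (r (r (f)))


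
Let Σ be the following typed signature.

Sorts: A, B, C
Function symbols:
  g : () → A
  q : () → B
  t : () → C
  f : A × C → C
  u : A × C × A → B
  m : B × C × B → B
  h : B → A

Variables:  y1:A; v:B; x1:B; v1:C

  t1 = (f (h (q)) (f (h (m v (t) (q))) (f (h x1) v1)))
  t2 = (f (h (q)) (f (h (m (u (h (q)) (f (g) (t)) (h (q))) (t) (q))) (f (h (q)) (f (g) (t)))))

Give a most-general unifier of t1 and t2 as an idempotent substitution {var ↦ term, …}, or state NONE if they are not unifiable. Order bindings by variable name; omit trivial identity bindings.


{v ↦ (u (h (q)) (f (g) (t)) (h (q))), v1 ↦ (f (g) (t)), x1 ↦ (q)}


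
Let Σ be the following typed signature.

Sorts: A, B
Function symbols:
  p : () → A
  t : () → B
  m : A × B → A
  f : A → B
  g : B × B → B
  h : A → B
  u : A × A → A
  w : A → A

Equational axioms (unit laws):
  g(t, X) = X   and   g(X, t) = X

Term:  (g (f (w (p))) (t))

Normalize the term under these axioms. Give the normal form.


1. (g (f (w (p))) (t))  →  (f (w (p)))

normal form = (f (w (p)))


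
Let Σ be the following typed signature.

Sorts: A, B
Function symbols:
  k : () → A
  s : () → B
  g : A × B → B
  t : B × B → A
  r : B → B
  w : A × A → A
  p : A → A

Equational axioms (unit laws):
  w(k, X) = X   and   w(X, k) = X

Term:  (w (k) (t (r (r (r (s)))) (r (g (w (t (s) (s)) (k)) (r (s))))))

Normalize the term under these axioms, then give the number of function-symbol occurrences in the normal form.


size = 12

1. (w (k) (t (r (r (r (s)))) (r (g (w (t (s) (s)) (k)) (r (s))))))  →  (t (r (r (r (s)))) (r (g (w (t (s) (s)) (k)) (r (s)))))
2. (t (r (r (r (s)))) (r (g (w (t (s) (s)) (k)) (r (s)))))  →  (t (r (r (r (s)))) (r (g (t (s) (s)) (r (s)))))
normal form: (t (r (r (r (s)))) (r (g (t (s) (s)) (r (s)))))


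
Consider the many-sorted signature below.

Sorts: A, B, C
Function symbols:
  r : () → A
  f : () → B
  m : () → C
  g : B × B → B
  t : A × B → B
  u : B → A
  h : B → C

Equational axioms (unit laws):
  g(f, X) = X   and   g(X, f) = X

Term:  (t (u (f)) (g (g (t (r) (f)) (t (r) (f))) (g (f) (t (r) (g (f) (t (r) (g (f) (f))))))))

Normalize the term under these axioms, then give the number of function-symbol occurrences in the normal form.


1. (t (u (f)) (g (g (t (r) (f)) (t (r) (f))) (g (f) (t (r) (g (f) (t (r) (g (f) (f))))))))  →  (t (u (f)) (g (g (t (r) (f)) (t (r) (f))) (t (r) (g (f) (t (r) (g (f) (f)))))))
2. (t (u (f)) (g (g (t (r) (f)) (t (r) (f))) (t (r) (g (f) (t (r) (g (f) (f)))))))  →  (t (u (f)) (g (g (t (r) (f)) (t (r) (f))) (t (r) (t (r) (g (f) (f))))))
3. (t (u (f)) (g (g (t (r) (f)) (t (r) (f))) (t (r) (t (r) (g (f) (f))))))  →  (t (u (f)) (g (g (t (r) (f)) (t (r) (f))) (t (r) (t (r) (f)))))
normal form: (t (u (f)) (g (g (t (r) (f)) (t (r) (f))) (t (r) (t (r) (f)))))

size = 16


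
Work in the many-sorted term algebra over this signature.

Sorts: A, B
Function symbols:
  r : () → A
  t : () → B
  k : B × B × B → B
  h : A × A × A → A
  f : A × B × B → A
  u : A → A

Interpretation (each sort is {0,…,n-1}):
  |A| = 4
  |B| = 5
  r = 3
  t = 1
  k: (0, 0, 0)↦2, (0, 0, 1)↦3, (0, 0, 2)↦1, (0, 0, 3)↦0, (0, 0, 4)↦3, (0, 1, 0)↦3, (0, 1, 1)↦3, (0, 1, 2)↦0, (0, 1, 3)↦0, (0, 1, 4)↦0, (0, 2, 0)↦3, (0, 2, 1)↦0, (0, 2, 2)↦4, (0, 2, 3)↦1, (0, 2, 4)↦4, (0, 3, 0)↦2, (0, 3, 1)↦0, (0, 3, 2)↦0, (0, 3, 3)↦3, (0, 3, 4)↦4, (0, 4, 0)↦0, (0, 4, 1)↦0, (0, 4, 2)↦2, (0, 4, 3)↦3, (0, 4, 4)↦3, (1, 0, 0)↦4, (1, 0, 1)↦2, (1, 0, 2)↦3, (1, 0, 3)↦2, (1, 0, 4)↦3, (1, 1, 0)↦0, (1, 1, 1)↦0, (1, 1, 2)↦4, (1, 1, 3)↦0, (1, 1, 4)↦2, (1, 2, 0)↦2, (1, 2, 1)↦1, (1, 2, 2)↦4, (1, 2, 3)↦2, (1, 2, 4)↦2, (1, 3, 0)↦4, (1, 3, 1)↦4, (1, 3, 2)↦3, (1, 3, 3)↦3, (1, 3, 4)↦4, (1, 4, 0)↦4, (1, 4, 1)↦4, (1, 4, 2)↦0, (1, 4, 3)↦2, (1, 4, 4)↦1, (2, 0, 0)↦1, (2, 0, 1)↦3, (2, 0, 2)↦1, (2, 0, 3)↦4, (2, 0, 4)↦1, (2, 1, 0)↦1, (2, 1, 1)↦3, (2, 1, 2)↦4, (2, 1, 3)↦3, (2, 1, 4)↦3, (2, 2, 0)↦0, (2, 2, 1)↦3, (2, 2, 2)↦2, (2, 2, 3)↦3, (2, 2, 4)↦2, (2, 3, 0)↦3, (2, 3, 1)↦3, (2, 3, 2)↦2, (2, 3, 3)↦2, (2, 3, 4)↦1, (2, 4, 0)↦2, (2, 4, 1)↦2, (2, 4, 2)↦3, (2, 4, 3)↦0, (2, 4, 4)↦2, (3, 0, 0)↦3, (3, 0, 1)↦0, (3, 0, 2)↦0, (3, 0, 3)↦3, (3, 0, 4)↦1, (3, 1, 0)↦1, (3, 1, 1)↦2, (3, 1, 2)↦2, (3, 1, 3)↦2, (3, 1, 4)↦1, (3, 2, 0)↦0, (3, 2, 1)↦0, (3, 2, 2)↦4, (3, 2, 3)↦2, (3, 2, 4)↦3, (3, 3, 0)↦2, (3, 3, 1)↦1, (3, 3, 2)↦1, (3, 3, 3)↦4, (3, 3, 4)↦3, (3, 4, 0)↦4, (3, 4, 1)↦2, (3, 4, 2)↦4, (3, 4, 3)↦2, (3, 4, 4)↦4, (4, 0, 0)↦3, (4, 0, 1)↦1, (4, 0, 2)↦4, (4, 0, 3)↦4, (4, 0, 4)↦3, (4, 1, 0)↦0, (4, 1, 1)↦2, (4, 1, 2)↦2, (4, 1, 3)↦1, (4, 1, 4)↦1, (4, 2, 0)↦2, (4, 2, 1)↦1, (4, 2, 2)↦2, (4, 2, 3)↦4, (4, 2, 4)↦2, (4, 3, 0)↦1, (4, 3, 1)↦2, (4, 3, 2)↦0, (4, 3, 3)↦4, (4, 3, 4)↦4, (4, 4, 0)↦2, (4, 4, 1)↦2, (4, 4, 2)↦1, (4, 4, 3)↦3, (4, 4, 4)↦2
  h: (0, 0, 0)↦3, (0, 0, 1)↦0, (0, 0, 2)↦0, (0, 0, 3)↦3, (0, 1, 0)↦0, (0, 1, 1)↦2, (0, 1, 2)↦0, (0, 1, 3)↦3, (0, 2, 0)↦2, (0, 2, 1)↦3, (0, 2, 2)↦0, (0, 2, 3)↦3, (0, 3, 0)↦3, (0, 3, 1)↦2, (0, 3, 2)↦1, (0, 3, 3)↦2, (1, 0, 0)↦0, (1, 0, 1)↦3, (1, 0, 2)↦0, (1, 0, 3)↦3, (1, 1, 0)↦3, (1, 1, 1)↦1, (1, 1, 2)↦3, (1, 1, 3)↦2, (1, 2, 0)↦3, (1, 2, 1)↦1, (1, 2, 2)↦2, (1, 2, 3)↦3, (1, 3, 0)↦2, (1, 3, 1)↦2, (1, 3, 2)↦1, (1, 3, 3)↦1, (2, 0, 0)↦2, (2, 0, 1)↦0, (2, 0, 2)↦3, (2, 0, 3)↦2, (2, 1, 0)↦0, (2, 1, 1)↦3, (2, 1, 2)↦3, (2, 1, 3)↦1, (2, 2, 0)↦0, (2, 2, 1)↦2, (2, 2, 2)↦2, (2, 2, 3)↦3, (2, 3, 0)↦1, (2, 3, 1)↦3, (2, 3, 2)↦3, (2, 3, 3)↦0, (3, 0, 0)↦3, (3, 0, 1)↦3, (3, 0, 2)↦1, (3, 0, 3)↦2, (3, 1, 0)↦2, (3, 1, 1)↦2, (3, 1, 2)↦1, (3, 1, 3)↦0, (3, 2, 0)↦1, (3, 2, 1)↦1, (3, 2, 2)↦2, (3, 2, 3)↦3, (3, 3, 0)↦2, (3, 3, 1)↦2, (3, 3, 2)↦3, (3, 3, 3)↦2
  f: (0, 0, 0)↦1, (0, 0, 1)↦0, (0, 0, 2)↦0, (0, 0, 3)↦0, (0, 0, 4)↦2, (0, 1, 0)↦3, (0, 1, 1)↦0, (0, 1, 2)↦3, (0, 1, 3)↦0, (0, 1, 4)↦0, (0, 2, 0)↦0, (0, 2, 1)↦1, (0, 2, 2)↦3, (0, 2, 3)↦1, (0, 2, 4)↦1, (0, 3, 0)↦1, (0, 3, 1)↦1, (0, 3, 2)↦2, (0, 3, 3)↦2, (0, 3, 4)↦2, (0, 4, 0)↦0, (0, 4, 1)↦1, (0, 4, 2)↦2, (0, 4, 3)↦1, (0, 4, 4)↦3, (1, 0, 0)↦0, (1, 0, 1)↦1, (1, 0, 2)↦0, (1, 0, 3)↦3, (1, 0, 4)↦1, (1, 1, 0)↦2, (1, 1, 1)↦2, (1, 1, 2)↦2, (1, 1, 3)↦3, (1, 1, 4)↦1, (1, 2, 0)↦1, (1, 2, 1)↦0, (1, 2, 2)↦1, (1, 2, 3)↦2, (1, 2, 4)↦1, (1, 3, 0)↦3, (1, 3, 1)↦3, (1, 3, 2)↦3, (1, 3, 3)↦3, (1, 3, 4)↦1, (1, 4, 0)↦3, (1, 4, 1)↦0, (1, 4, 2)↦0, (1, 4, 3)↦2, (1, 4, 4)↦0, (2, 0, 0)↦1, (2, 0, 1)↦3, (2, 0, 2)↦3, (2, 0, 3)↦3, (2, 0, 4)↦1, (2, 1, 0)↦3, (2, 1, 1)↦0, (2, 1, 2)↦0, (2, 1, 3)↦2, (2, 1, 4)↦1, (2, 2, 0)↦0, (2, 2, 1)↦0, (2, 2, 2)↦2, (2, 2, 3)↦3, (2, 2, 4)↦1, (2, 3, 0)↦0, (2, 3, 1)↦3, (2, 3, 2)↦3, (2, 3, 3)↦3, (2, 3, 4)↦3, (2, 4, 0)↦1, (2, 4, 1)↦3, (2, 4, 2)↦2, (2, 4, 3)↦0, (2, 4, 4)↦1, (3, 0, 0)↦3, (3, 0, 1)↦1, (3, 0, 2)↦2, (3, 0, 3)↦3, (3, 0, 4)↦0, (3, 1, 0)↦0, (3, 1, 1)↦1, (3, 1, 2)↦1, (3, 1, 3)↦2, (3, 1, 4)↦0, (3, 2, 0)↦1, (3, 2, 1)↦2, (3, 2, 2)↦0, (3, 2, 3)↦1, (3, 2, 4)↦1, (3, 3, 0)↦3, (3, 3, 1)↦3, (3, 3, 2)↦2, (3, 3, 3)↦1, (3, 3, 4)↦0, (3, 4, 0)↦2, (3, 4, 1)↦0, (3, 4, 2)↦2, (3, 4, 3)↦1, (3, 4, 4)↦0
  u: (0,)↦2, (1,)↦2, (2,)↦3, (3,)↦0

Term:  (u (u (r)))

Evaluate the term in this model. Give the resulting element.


  r = 3
  (u (r)) = u(3,) = 0
  (u (u (r))) = u(0,) = 2

value = 2


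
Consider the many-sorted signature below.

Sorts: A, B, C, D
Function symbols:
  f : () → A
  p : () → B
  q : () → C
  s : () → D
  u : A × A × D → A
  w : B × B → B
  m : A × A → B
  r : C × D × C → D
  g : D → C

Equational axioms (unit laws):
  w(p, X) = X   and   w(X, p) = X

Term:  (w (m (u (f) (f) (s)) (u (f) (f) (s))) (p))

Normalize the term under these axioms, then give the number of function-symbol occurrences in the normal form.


1. (w (m (u (f) (f) (s)) (u (f) (f) (s))) (p))  →  (m (u (f) (f) (s)) (u (f) (f) (s)))
normal form: (m (u (f) (f) (s)) (u (f) (f) (s)))

size = 9
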